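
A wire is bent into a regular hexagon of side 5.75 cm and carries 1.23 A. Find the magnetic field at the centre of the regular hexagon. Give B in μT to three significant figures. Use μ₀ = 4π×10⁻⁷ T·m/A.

Each side is a finite straight segment at perpendicular distance d = a/(2 tan(π/6)) = 0.0498 m from the centre, with end-angles ±π/6.
One side contributes B₁ = (μ₀I/4πd)·2 sin(π/6) = 2.47×10⁻⁶ T.
All 6 sides add in the same direction: B = 6 × 2.47×10⁻⁶ = 1.48×10⁻⁵ T.

B ≈ 14.8 μT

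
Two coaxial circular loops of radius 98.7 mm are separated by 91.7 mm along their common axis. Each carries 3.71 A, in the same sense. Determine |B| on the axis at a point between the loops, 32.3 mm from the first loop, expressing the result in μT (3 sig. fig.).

B ≈ 35.1 μT

Each loop contributes B = μ₀IR²/[2(R²+z²)^(3/2)] on the axis, with z measured from that loop.
Loop 1 (z = 0.0323 m): B₁ = 2.03×10⁻⁵ T. Loop 2 (z = 0.0594 m): B₂ = 1.49×10⁻⁵ T.
The fields add: B = B₁ + B₂ = 3.51×10⁻⁵ T.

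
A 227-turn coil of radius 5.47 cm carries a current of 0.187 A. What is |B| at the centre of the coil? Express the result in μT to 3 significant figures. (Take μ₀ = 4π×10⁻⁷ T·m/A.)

B ≈ 488 μT

For an N-turn flat coil, B = Nμ₀I/(2R) with R = 0.0547 m.
B = 227 × 2.15×10⁻⁶ T = 4.88×10⁻⁴ T.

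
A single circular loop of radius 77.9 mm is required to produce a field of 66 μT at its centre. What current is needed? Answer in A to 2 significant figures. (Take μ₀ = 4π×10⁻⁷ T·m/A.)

At the centre of a circular loop B = μ₀I/(2R), so I = 2RB/μ₀.
With R = 0.0779 m, I = 2 × 0.0779 × 6.60×10⁻⁵ / (4π×10⁻⁷) = 8.18 A.

I ≈ 8.2 A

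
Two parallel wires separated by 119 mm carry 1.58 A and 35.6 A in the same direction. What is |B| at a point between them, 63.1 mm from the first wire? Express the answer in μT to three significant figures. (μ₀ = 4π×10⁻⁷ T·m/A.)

B ≈ 122 μT

Each long wire gives B = μ₀I/(2πd). Distances are d₁ = 0.0631 m and d₂ = 0.0559 m.
B₁ = 5.01×10⁻⁶ T, B₂ = 1.27×10⁻⁴ T.
Between parallel currents the two contributions point in opposite directions, so they subtract. B = |B₁ − B₂| = |5.01×10⁻⁶ − 1.27×10⁻⁴| = 1.22×10⁻⁴ T.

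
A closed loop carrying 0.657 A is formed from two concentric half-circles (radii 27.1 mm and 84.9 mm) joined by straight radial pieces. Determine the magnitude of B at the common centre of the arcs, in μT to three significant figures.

The radial connectors point toward the centre, so dl × r̂ = 0 and they contribute nothing.
Each semicircle gives μ₀I/(4R): inner arc 7.62×10⁻⁶ T, outer arc 2.43×10⁻⁶ T.
The two arcs carry current in opposite angular senses, so their fields oppose: B = |7.62×10⁻⁶ − 2.43×10⁻⁶| = 5.19×10⁻⁶ T.

B ≈ 5.19 μT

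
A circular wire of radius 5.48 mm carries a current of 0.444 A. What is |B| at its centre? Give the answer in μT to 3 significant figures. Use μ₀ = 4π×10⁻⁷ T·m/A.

At the centre of a circular loop the Biot–Savart law gives B = μ₀I/(2R).
B = (4π×10⁻⁷ × 0.444) / (2 × 0.00548) = 5.09×10⁻⁵ T.

B ≈ 50.9 μT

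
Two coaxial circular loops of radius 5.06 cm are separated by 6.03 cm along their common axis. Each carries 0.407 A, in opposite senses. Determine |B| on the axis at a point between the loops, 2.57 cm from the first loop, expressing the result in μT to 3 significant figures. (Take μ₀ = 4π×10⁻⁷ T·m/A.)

B ≈ 0.739 μT

Each loop contributes B = μ₀IR²/[2(R²+z²)^(3/2)] on the axis, with z measured from that loop.
Loop 1 (z = 0.0257 m): B₁ = 3.58×10⁻⁶ T. Loop 2 (z = 0.0346 m): B₂ = 2.84×10⁻⁶ T.
The fields oppose: B = |B₁ − B₂| = 7.39×10⁻⁷ T.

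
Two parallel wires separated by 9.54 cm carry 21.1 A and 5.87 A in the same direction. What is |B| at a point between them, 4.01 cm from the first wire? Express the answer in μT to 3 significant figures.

B ≈ 84.0 μT

Each long wire gives B = μ₀I/(2πd). Distances are d₁ = 0.0401 m and d₂ = 0.0553 m.
B₁ = 1.05×10⁻⁴ T, B₂ = 2.12×10⁻⁵ T.
Between parallel currents the two contributions point in opposite directions, so they subtract. B = |B₁ − B₂| = |1.05×10⁻⁴ − 2.12×10⁻⁵| = 8.40×10⁻⁵ T.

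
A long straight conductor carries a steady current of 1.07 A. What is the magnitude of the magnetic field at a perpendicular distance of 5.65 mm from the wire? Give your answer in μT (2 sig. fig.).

B ≈ 38 μT

For an infinitely long straight wire, B = μ₀I/(2πd).
B = (4π×10⁻⁷ × 1.07) / (2π × 0.00565) = 3.79×10⁻⁵ T.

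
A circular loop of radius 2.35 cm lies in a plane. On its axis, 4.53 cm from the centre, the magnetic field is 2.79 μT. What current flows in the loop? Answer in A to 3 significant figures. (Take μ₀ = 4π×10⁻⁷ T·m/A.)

On the axis of a loop, B = μ₀IR²/[2(R²+z²)^(3/2)], so I = 2B(R²+z²)^(3/2)/(μ₀R²).
R² + z² = 0.0005523 + 0.002052 = 0.002604 m²; raised to 3/2 gives 1.33×10⁻⁴ m³.
I = 2 × 2.79×10⁻⁶ × 1.33×10⁻⁴ / (1.26×10⁻⁶ × 0.0005523) = 1.07 A.

I ≈ 1.07 A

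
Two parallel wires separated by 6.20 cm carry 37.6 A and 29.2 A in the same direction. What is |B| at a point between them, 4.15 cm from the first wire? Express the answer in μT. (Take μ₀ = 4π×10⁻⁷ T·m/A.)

B ≈ 104 μT

Each long wire gives B = μ₀I/(2πd). Distances are d₁ = 0.0415 m and d₂ = 0.0205 m.
B₁ = 1.81×10⁻⁴ T, B₂ = 2.85×10⁻⁴ T.
Between parallel currents the two contributions point in opposite directions, so they subtract. B = |B₁ − B₂| = |1.81×10⁻⁴ − 2.85×10⁻⁴| = 1.04×10⁻⁴ T.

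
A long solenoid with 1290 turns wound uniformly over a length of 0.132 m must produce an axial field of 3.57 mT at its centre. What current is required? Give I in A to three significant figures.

I ≈ 0.291 A

Inside a long solenoid B = μ₀nI with n = 9773 m⁻¹, so I = B/(μ₀n).
I = 3.57×10⁻³ / (4π×10⁻⁷ × 9773) = 0.291 A.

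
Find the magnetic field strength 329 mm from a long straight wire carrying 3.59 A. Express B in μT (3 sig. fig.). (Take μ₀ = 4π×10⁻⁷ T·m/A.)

B ≈ 2.18 μT

For an infinitely long straight wire, B = μ₀I/(2πd).
B = (4π×10⁻⁷ × 3.59) / (2π × 0.329) = 2.18×10⁻⁶ T.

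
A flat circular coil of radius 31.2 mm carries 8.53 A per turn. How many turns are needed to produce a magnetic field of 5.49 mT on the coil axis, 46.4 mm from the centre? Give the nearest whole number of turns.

N = 184

For an N-turn coil, B = Nμ₀IR²/[2(R²+z²)^(3/2)]. A single turn gives B₁ = 2.98×10⁻⁵ T with R = 0.0312 m, z = 0.0464 m.
N = B/B₁ = 5.49×10⁻³ / 2.98×10⁻⁵ = 183.95.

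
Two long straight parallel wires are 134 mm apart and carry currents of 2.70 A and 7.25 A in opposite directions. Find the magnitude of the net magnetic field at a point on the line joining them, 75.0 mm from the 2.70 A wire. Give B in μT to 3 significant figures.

Each long wire gives B = μ₀I/(2πd). Distances are d₁ = 0.075 m and d₂ = 0.059 m.
B₁ = 7.20×10⁻⁶ T, B₂ = 2.46×10⁻⁵ T.
Between antiparallel currents both contributions point the same way, so they add. B = B₁ + B₂ = 7.20×10⁻⁶ + 2.46×10⁻⁵ = 3.18×10⁻⁵ T.

B ≈ 31.8 μT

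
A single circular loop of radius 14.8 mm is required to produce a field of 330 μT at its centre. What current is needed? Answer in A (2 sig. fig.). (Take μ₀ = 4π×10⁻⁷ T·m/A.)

At the centre of a circular loop B = μ₀I/(2R), so I = 2RB/μ₀.
With R = 0.0148 m, I = 2 × 0.0148 × 3.30×10⁻⁴ / (4π×10⁻⁷) = 7.77 A.

I ≈ 7.8 A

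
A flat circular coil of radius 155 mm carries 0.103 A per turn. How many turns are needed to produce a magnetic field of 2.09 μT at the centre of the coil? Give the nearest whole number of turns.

For an N-turn coil, B = Nμ₀I/(2R). A single turn gives B₁ = 4.18×10⁻⁷ T with R = 0.155 m.
N = B/B₁ = 2.09×10⁻⁶ / 4.18×10⁻⁷ = 5.01.

N = 5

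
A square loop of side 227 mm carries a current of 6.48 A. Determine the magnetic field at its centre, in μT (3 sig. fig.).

B ≈ 32.3 μT

Each side is a finite straight segment at perpendicular distance d = a/(2 tan(π/4)) = 0.1135 m from the centre, with end-angles ±π/4.
One side contributes B₁ = (μ₀I/4πd)·2 sin(π/4) = 8.07×10⁻⁶ T.
All 4 sides add in the same direction: B = 4 × 8.07×10⁻⁶ = 3.23×10⁻⁵ T.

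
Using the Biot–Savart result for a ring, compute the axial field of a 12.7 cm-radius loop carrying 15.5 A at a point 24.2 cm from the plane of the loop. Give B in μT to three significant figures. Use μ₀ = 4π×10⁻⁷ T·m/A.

B ≈ 7.69 μT

On the axis of a circular loop, B = μ₀IR² / [2(R²+z²)^(3/2)].
R² + z² = (0.127)² + (0.242)² = 0.07469 m², and (R²+z²)^(3/2) = 2.04×10⁻² m³.
B = (4π×10⁻⁷ × 15.5 × 0.01613) / (2 × 2.04×10⁻²) = 7.69×10⁻⁶ T.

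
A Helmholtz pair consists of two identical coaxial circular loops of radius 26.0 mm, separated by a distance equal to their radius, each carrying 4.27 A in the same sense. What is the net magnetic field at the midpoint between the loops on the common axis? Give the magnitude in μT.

B ≈ 148 μT

Each loop contributes B = μ₀IR²/[2(R²+z²)^(3/2)] on the axis, with z measured from that loop.
Loop 1 (z = 0.013 m): B₁ = 7.38×10⁻⁵ T. Loop 2 (z = 0.013 m): B₂ = 7.38×10⁻⁵ T.
The fields add: B = B₁ + B₂ = 1.48×10⁻⁴ T.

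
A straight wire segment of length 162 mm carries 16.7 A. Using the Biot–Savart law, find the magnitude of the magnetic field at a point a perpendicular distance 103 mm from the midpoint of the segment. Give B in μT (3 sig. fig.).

For a finite straight segment, B = (μ₀I/4πd)(sinθ₁ + sinθ₂), where θ₁, θ₂ are the angles from the perpendicular to each end.
The perpendicular from the point meets the wire at its midpoint, so each end is L/2 = 0.081 m away along the wire.
sinθ₁ = 0.081/√(0.081²+0.103²) = 0.6182; sinθ₂ = 0.081/√(0.081²+0.103²) = 0.6182.
B = (4π×10⁻⁷ × 16.7) / (4π × 0.103) × (0.6182 + 0.6182) = 2.00×10⁻⁵ T.

B ≈ 20.0 μT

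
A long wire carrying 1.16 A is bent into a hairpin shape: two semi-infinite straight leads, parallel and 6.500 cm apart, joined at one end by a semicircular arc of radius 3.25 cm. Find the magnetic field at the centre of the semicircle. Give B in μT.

The semicircular arc contributes B_arc = μ₀I·π/(4πR) = μ₀I/(4R) = 1.12×10⁻⁵ T.
Each semi-infinite lead is at perpendicular distance R = 0.0325 m from the centre, with the perpendicular foot at its near end, so it contributes μ₀I/(4πR); both point the same way, together 7.14×10⁻⁶ T.
Arc and leads all point the same direction: B = 1.12×10⁻⁵ + 7.14×10⁻⁶ = 1.84×10⁻⁵ T.

B ≈ 18.4 μT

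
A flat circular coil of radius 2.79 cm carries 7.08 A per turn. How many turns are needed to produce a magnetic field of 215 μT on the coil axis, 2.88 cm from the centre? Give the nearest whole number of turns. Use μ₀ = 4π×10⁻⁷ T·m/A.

For an N-turn coil, B = Nμ₀IR²/[2(R²+z²)^(3/2)]. A single turn gives B₁ = 5.37×10⁻⁵ T with R = 0.0279 m, z = 0.0288 m.
N = B/B₁ = 2.15×10⁻⁴ / 5.37×10⁻⁵ = 4.00.

N = 4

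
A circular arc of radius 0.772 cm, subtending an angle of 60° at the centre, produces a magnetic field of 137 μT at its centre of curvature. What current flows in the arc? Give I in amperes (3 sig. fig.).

I ≈ 10.1 A

For a circular arc, B = μ₀Iφ/(4πR) with φ in radians; here φ = 1.047 rad.
So I = 4πRB/(μ₀φ) = 4π × 0.00772 × 1.37×10⁻⁴ / (4π×10⁻⁷ × 1.047) = 10.1 A.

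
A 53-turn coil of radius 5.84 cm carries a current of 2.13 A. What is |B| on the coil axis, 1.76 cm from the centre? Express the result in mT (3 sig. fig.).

B ≈ 1.07 mT

For an N-turn flat coil, B = Nμ₀IR²/[2(R²+z²)^(3/2)] with R = 0.0584 m, z = 0.0176 m.
B = 53 × 2.01×10⁻⁵ T = 1.07×10⁻³ T.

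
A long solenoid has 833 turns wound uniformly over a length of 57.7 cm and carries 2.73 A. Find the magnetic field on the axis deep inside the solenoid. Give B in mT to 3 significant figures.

Inside a long solenoid, B = μ₀nI with n = 1444 turns/m.
B = 4π×10⁻⁷ × 1444 × 2.73 = 4.95×10⁻³ T.

B ≈ 4.95 mT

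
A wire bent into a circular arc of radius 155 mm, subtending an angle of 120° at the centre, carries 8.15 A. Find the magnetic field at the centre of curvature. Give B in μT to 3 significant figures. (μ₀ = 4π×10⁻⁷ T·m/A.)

The Biot–Savart field of a circular arc at its centre is B = μ₀Iφ/(4πR), with φ = 2.094 rad.
B = (4π×10⁻⁷ × 8.15 × 2.094) / (4π × 0.155) = 1.10×10⁻⁵ T.

B ≈ 11.0 μT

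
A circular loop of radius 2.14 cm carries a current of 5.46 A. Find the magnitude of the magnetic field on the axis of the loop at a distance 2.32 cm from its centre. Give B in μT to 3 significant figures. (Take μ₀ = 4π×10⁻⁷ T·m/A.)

On the axis of a circular loop, B = μ₀IR² / [2(R²+z²)^(3/2)].
R² + z² = (0.0214)² + (0.0232)² = 0.0009962 m², and (R²+z²)^(3/2) = 3.14×10⁻⁵ m³.
B = (4π×10⁻⁷ × 5.46 × 0.000458) / (2 × 3.14×10⁻⁵) = 5.00×10⁻⁵ T.

B ≈ 50.0 μT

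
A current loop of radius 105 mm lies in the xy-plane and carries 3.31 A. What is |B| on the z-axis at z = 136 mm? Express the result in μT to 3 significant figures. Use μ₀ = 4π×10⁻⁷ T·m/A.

B ≈ 4.52 μT

On the axis of a circular loop, B = μ₀IR² / [2(R²+z²)^(3/2)].
R² + z² = (0.105)² + (0.136)² = 0.02952 m², and (R²+z²)^(3/2) = 5.07×10⁻³ m³.
B = (4π×10⁻⁷ × 3.31 × 0.01102) / (2 × 5.07×10⁻³) = 4.52×10⁻⁶ T.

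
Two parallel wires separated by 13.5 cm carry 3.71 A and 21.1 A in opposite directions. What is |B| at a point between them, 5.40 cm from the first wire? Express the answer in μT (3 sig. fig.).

Each long wire gives B = μ₀I/(2πd). Distances are d₁ = 0.054 m and d₂ = 0.081 m.
B₁ = 1.37×10⁻⁵ T, B₂ = 5.21×10⁻⁵ T.
Between antiparallel currents both contributions point the same way, so they add. B = B₁ + B₂ = 1.37×10⁻⁵ + 5.21×10⁻⁵ = 6.58×10⁻⁵ T.

B ≈ 65.8 μT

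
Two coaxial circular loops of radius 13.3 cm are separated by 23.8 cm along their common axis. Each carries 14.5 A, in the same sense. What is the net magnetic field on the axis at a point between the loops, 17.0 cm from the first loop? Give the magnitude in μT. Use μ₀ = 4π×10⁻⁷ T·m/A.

Each loop contributes B = μ₀IR²/[2(R²+z²)^(3/2)] on the axis, with z measured from that loop.
Loop 1 (z = 0.17 m): B₁ = 1.60×10⁻⁵ T. Loop 2 (z = 0.068 m): B₂ = 4.84×10⁻⁵ T.
The fields add: B = B₁ + B₂ = 6.44×10⁻⁵ T.

B ≈ 64.4 μT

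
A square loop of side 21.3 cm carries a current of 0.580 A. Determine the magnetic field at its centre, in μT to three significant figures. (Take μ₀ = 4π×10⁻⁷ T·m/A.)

B ≈ 3.08 μT

Each side is a finite straight segment at perpendicular distance d = a/(2 tan(π/4)) = 0.1065 m from the centre, with end-angles ±π/4.
One side contributes B₁ = (μ₀I/4πd)·2 sin(π/4) = 7.70×10⁻⁷ T.
All 4 sides add in the same direction: B = 4 × 7.70×10⁻⁷ = 3.08×10⁻⁶ T.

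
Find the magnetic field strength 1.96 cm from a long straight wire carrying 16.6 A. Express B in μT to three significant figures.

For an infinitely long straight wire, B = μ₀I/(2πd).
B = (4π×10⁻⁷ × 16.6) / (2π × 0.0196) = 1.69×10⁻⁴ T.

B ≈ 169 μT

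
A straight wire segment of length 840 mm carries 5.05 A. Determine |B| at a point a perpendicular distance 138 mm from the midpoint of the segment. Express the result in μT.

B ≈ 6.95 μT

For a finite straight segment, B = (μ₀I/4πd)(sinθ₁ + sinθ₂), where θ₁, θ₂ are the angles from the perpendicular to each end.
The perpendicular from the point meets the wire at its midpoint, so each end is L/2 = 0.42 m away along the wire.
sinθ₁ = 0.42/√(0.42²+0.138²) = 0.9500; sinθ₂ = 0.42/√(0.42²+0.138²) = 0.9500.
B = (4π×10⁻⁷ × 5.05) / (4π × 0.138) × (0.9500 + 0.9500) = 6.95×10⁻⁶ T.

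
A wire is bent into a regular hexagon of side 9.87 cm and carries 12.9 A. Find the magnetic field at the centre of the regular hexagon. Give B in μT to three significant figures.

B ≈ 90.6 μT

Each side is a finite straight segment at perpendicular distance d = a/(2 tan(π/6)) = 0.08548 m from the centre, with end-angles ±π/6.
One side contributes B₁ = (μ₀I/4πd)·2 sin(π/6) = 1.51×10⁻⁵ T.
All 6 sides add in the same direction: B = 6 × 1.51×10⁻⁵ = 9.06×10⁻⁵ T.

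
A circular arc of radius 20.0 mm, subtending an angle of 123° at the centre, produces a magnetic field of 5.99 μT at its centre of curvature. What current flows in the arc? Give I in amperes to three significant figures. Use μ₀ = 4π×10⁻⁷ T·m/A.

I ≈ 0.558 A

For a circular arc, B = μ₀Iφ/(4πR) with φ in radians; here φ = 2.147 rad.
So I = 4πRB/(μ₀φ) = 4π × 0.02 × 5.99×10⁻⁶ / (4π×10⁻⁷ × 2.147) = 0.558 A.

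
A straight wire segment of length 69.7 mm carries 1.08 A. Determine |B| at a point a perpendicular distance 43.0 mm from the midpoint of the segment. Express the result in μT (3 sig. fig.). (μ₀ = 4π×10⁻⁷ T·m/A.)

B ≈ 3.16 μT

For a finite straight segment, B = (μ₀I/4πd)(sinθ₁ + sinθ₂), where θ₁, θ₂ are the angles from the perpendicular to each end.
The perpendicular from the point meets the wire at its midpoint, so each end is L/2 = 0.03485 m away along the wire.
sinθ₁ = 0.03485/√(0.03485²+0.043²) = 0.6296; sinθ₂ = 0.03485/√(0.03485²+0.043²) = 0.6296.
B = (4π×10⁻⁷ × 1.08) / (4π × 0.043) × (0.6296 + 0.6296) = 3.16×10⁻⁶ T.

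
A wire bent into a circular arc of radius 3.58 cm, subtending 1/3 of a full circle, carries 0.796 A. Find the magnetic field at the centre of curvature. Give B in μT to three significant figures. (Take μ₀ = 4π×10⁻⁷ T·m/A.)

B ≈ 4.66 μT

The Biot–Savart field of a circular arc at its centre is B = μ₀Iφ/(4πR), with φ = 2.094 rad.
B = (4π×10⁻⁷ × 0.796 × 2.094) / (4π × 0.0358) = 4.66×10⁻⁶ T.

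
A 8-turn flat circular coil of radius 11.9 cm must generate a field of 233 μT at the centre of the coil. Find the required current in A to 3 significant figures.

For an N-turn coil, B = Nμ₀I/(2R) with R = 0.119 m, so I = 2RB/(Nμ₀) = 2 × 0.119 × 2.33×10⁻⁴ / (8 × 4π×10⁻⁷) = 5.52 A.

I ≈ 5.52 A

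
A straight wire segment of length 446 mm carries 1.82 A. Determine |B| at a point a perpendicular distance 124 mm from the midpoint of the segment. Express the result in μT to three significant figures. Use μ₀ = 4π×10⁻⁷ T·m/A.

B ≈ 2.57 μT

For a finite straight segment, B = (μ₀I/4πd)(sinθ₁ + sinθ₂), where θ₁, θ₂ are the angles from the perpendicular to each end.
The perpendicular from the point meets the wire at its midpoint, so each end is L/2 = 0.223 m away along the wire.
sinθ₁ = 0.223/√(0.223²+0.124²) = 0.8740; sinθ₂ = 0.223/√(0.223²+0.124²) = 0.8740.
B = (4π×10⁻⁷ × 1.82) / (4π × 0.124) × (0.8740 + 0.8740) = 2.57×10⁻⁶ T.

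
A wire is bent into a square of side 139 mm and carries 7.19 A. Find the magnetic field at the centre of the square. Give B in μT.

Each side is a finite straight segment at perpendicular distance d = a/(2 tan(π/4)) = 0.0695 m from the centre, with end-angles ±π/4.
One side contributes B₁ = (μ₀I/4πd)·2 sin(π/4) = 1.46×10⁻⁵ T.
All 4 sides add in the same direction: B = 4 × 1.46×10⁻⁵ = 5.85×10⁻⁵ T.

B ≈ 58.5 μT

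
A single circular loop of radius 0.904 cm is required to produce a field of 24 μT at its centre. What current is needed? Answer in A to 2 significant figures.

At the centre of a circular loop B = μ₀I/(2R), so I = 2RB/μ₀.
With R = 0.00904 m, I = 2 × 0.00904 × 2.40×10⁻⁵ / (4π×10⁻⁷) = 0.345 A.

I ≈ 0.35 A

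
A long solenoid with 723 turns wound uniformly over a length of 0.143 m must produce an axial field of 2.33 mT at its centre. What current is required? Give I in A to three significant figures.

I ≈ 0.367 A

Inside a long solenoid B = μ₀nI with n = 5056 m⁻¹, so I = B/(μ₀n).
I = 2.33×10⁻³ / (4π×10⁻⁷ × 5056) = 0.367 A.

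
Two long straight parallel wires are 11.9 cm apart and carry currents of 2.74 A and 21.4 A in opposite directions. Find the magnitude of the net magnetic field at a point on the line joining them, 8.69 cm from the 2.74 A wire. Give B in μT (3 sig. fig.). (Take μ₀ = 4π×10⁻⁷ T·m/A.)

B ≈ 140 μT

Each long wire gives B = μ₀I/(2πd). Distances are d₁ = 0.0869 m and d₂ = 0.0321 m.
B₁ = 6.31×10⁻⁶ T, B₂ = 1.33×10⁻⁴ T.
Between antiparallel currents both contributions point the same way, so they add. B = B₁ + B₂ = 6.31×10⁻⁶ + 1.33×10⁻⁴ = 1.40×10⁻⁴ T.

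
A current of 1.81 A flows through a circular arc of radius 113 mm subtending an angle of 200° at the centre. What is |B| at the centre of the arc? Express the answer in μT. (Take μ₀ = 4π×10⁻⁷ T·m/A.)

B ≈ 5.59 μT

The Biot–Savart field of a circular arc at its centre is B = μ₀Iφ/(4πR), with φ = 3.491 rad.
B = (4π×10⁻⁷ × 1.81 × 3.491) / (4π × 0.113) = 5.59×10⁻⁶ T.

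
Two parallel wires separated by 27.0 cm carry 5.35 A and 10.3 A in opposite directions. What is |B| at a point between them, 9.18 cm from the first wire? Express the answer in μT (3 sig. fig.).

Each long wire gives B = μ₀I/(2πd). Distances are d₁ = 0.0918 m and d₂ = 0.1782 m.
B₁ = 1.17×10⁻⁵ T, B₂ = 1.16×10⁻⁵ T.
Between antiparallel currents both contributions point the same way, so they add. B = B₁ + B₂ = 1.17×10⁻⁵ + 1.16×10⁻⁵ = 2.32×10⁻⁵ T.

B ≈ 23.2 μT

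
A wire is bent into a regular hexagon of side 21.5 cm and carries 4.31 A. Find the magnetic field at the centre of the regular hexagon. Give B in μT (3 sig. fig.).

B ≈ 13.9 μT

Each side is a finite straight segment at perpendicular distance d = a/(2 tan(π/6)) = 0.1862 m from the centre, with end-angles ±π/6.
One side contributes B₁ = (μ₀I/4πd)·2 sin(π/6) = 2.31×10⁻⁶ T.
All 6 sides add in the same direction: B = 6 × 2.31×10⁻⁶ = 1.39×10⁻⁵ T.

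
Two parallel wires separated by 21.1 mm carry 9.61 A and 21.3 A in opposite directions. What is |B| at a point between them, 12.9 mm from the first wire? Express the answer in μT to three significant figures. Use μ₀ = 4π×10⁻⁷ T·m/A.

B ≈ 669 μT

Each long wire gives B = μ₀I/(2πd). Distances are d₁ = 0.0129 m and d₂ = 0.0082 m.
B₁ = 1.49×10⁻⁴ T, B₂ = 5.20×10⁻⁴ T.
Between antiparallel currents both contributions point the same way, so they add. B = B₁ + B₂ = 1.49×10⁻⁴ + 5.20×10⁻⁴ = 6.69×10⁻⁴ T.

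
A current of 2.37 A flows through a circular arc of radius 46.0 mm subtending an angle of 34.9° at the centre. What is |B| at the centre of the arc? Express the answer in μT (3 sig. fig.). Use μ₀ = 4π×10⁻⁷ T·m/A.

B ≈ 3.14 μT

The Biot–Savart field of a circular arc at its centre is B = μ₀Iφ/(4πR), with φ = 0.6091 rad.
B = (4π×10⁻⁷ × 2.37 × 0.6091) / (4π × 0.046) = 3.14×10⁻⁶ T.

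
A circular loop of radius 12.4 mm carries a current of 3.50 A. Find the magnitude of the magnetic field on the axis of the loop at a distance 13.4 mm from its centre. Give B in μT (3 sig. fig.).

B ≈ 55.6 μT

On the axis of a circular loop, B = μ₀IR² / [2(R²+z²)^(3/2)].
R² + z² = (0.0124)² + (0.0134)² = 0.0003333 m², and (R²+z²)^(3/2) = 6.09×10⁻⁶ m³.
B = (4π×10⁻⁷ × 3.50 × 0.0001538) / (2 × 6.09×10⁻⁶) = 5.56×10⁻⁵ T.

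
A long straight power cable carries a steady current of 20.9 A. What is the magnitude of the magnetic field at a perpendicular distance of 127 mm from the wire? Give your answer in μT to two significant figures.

B ≈ 33 μT

For an infinitely long straight wire, B = μ₀I/(2πd).
B = (4π×10⁻⁷ × 20.9) / (2π × 0.127) = 3.29×10⁻⁵ T.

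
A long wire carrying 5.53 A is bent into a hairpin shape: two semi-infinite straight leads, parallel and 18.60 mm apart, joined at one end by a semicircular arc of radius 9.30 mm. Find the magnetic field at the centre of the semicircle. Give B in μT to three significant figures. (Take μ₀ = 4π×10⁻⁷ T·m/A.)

The semicircular arc contributes B_arc = μ₀I·π/(4πR) = μ₀I/(4R) = 1.87×10⁻⁴ T.
Each semi-infinite lead is at perpendicular distance R = 0.0093 m from the centre, with the perpendicular foot at its near end, so it contributes μ₀I/(4πR); both point the same way, together 1.19×10⁻⁴ T.
Arc and leads all point the same direction: B = 1.87×10⁻⁴ + 1.19×10⁻⁴ = 3.06×10⁻⁴ T.

B ≈ 306 μT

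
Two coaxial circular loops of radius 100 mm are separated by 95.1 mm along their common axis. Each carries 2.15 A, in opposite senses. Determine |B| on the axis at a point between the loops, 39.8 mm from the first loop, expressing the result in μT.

B ≈ 1.78 μT

Each loop contributes B = μ₀IR²/[2(R²+z²)^(3/2)] on the axis, with z measured from that loop.
Loop 1 (z = 0.0398 m): B₁ = 1.08×10⁻⁵ T. Loop 2 (z = 0.0553 m): B₂ = 9.05×10⁻⁶ T.
The fields oppose: B = |B₁ − B₂| = 1.78×10⁻⁶ T.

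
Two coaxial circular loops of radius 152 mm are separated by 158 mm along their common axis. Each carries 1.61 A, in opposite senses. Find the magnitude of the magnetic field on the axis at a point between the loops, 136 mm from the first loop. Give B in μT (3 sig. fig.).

Each loop contributes B = μ₀IR²/[2(R²+z²)^(3/2)] on the axis, with z measured from that loop.
Loop 1 (z = 0.136 m): B₁ = 2.75×10⁻⁶ T. Loop 2 (z = 0.022 m): B₂ = 6.45×10⁻⁶ T.
The fields oppose: B = |B₁ − B₂| = 3.70×10⁻⁶ T.

B ≈ 3.70 μT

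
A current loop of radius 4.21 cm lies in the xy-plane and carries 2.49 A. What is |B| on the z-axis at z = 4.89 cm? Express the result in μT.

B ≈ 10.3 μT

On the axis of a circular loop, B = μ₀IR² / [2(R²+z²)^(3/2)].
R² + z² = (0.0421)² + (0.0489)² = 0.004164 m², and (R²+z²)^(3/2) = 2.69×10⁻⁴ m³.
B = (4π×10⁻⁷ × 2.49 × 0.001772) / (2 × 2.69×10⁻⁴) = 1.03×10⁻⁵ T.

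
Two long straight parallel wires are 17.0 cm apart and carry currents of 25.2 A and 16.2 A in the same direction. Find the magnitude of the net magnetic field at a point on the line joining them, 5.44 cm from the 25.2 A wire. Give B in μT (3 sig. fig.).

Each long wire gives B = μ₀I/(2πd). Distances are d₁ = 0.0544 m and d₂ = 0.1156 m.
B₁ = 9.26×10⁻⁵ T, B₂ = 2.80×10⁻⁵ T.
Between parallel currents the two contributions point in opposite directions, so they subtract. B = |B₁ − B₂| = |9.26×10⁻⁵ − 2.80×10⁻⁵| = 6.46×10⁻⁵ T.

B ≈ 64.6 μT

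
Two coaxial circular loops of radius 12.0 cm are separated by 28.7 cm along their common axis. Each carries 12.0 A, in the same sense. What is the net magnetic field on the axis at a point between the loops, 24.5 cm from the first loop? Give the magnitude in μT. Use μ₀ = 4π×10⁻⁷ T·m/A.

Each loop contributes B = μ₀IR²/[2(R²+z²)^(3/2)] on the axis, with z measured from that loop.
Loop 1 (z = 0.245 m): B₁ = 5.35×10⁻⁶ T. Loop 2 (z = 0.042 m): B₂ = 5.28×10⁻⁵ T.
The fields add: B = B₁ + B₂ = 5.82×10⁻⁵ T.

B ≈ 58.2 μT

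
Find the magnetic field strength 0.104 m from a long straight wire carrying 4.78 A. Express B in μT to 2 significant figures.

For an infinitely long straight wire, B = μ₀I/(2πd).
B = (4π×10⁻⁷ × 4.78) / (2π × 0.104) = 9.19×10⁻⁶ T.

B ≈ 9.2 μT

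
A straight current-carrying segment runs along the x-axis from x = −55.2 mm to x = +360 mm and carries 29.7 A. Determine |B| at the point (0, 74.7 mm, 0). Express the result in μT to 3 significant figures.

For a finite straight segment, B = (μ₀I/4πd)(sinθ₁ + sinθ₂), where θ₁, θ₂ are the angles from the perpendicular to each end.
The perpendicular distance is d = 0.0747 m; the end-offsets along the wire are a = 0.0552 m and b = 0.36 m.
sinθ₁ = 0.0552/√(0.0552²+0.0747²) = 0.5943; sinθ₂ = 0.36/√(0.36²+0.0747²) = 0.9791.
B = (4π×10⁻⁷ × 29.7) / (4π × 0.0747) × (0.5943 + 0.9791) = 6.26×10⁻⁵ T.

B ≈ 62.6 μT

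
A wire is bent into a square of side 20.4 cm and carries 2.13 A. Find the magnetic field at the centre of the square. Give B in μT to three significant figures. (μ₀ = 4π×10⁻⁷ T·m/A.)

Each side is a finite straight segment at perpendicular distance d = a/(2 tan(π/4)) = 0.102 m from the centre, with end-angles ±π/4.
One side contributes B₁ = (μ₀I/4πd)·2 sin(π/4) = 2.95×10⁻⁶ T.
All 4 sides add in the same direction: B = 4 × 2.95×10⁻⁶ = 1.18×10⁻⁵ T.

B ≈ 11.8 μT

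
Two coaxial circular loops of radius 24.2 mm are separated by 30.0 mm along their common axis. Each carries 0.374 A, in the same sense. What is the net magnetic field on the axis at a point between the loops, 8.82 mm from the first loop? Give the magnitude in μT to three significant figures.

Each loop contributes B = μ₀IR²/[2(R²+z²)^(3/2)] on the axis, with z measured from that loop.
Loop 1 (z = 0.00882 m): B₁ = 8.05×10⁻⁶ T. Loop 2 (z = 0.02118 m): B₂ = 4.14×10⁻⁶ T.
The fields add: B = B₁ + B₂ = 1.22×10⁻⁵ T.

B ≈ 12.2 μT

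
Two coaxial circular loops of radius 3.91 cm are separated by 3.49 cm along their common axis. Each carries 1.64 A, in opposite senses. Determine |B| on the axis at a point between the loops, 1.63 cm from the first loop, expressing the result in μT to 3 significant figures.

Each loop contributes B = μ₀IR²/[2(R²+z²)^(3/2)] on the axis, with z measured from that loop.
Loop 1 (z = 0.0163 m): B₁ = 2.07×10⁻⁵ T. Loop 2 (z = 0.0186 m): B₂ = 1.94×10⁻⁵ T.
The fields oppose: B = |B₁ − B₂| = 1.32×10⁻⁶ T.

B ≈ 1.32 μT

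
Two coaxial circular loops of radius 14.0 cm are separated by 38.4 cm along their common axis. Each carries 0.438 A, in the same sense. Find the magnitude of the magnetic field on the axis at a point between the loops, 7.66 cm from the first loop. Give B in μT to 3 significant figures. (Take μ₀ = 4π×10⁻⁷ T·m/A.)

Each loop contributes B = μ₀IR²/[2(R²+z²)^(3/2)] on the axis, with z measured from that loop.
Loop 1 (z = 0.0766 m): B₁ = 1.33×10⁻⁶ T. Loop 2 (z = 0.3074 m): B₂ = 1.40×10⁻⁷ T.
The fields add: B = B₁ + B₂ = 1.47×10⁻⁶ T.

B ≈ 1.47 μT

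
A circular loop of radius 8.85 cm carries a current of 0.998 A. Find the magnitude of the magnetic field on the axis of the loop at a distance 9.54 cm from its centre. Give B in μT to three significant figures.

B ≈ 2.23 μT

On the axis of a circular loop, B = μ₀IR² / [2(R²+z²)^(3/2)].
R² + z² = (0.0885)² + (0.0954)² = 0.01693 m², and (R²+z²)^(3/2) = 2.20×10⁻³ m³.
B = (4π×10⁻⁷ × 0.998 × 0.007832) / (2 × 2.20×10⁻³) = 2.23×10⁻⁶ T.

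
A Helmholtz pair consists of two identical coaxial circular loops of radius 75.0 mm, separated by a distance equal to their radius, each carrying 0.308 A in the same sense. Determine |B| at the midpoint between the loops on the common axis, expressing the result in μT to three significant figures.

B ≈ 3.69 μT

Each loop contributes B = μ₀IR²/[2(R²+z²)^(3/2)] on the axis, with z measured from that loop.
Loop 1 (z = 0.0375 m): B₁ = 1.85×10⁻⁶ T. Loop 2 (z = 0.0375 m): B₂ = 1.85×10⁻⁶ T.
The fields add: B = B₁ + B₂ = 3.69×10⁻⁶ T.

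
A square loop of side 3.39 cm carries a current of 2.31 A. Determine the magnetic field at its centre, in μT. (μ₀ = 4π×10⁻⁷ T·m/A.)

B ≈ 77.1 μT

Each side is a finite straight segment at perpendicular distance d = a/(2 tan(π/4)) = 0.01695 m from the centre, with end-angles ±π/4.
One side contributes B₁ = (μ₀I/4πd)·2 sin(π/4) = 1.93×10⁻⁵ T.
All 4 sides add in the same direction: B = 4 × 1.93×10⁻⁵ = 7.71×10⁻⁵ T.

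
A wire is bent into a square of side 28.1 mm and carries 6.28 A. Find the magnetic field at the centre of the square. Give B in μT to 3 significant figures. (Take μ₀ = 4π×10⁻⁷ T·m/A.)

Each side is a finite straight segment at perpendicular distance d = a/(2 tan(π/4)) = 0.01405 m from the centre, with end-angles ±π/4.
One side contributes B₁ = (μ₀I/4πd)·2 sin(π/4) = 6.32×10⁻⁵ T.
All 4 sides add in the same direction: B = 4 × 6.32×10⁻⁵ = 2.53×10⁻⁴ T.

B ≈ 253 μT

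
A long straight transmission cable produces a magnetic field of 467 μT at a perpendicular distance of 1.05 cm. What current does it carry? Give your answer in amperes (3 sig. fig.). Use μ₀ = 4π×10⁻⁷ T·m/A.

For a long straight wire B = μ₀I/(2πd), so I = 2πdB/μ₀.
I = 2π × 0.0105 × 4.67×10⁻⁴ / (4π×10⁻⁷) = 24.5 A.

I ≈ 24.5 A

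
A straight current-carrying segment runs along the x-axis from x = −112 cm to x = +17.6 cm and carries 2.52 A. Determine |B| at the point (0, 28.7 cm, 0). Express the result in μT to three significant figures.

B ≈ 1.31 μT

For a finite straight segment, B = (μ₀I/4πd)(sinθ₁ + sinθ₂), where θ₁, θ₂ are the angles from the perpendicular to each end.
The perpendicular distance is d = 0.287 m; the end-offsets along the wire are a = 1.12 m and b = 0.176 m.
sinθ₁ = 1.12/√(1.12²+0.287²) = 0.9687; sinθ₂ = 0.176/√(0.176²+0.287²) = 0.5228.
B = (4π×10⁻⁷ × 2.52) / (4π × 0.287) × (0.9687 + 0.5228) = 1.31×10⁻⁶ T.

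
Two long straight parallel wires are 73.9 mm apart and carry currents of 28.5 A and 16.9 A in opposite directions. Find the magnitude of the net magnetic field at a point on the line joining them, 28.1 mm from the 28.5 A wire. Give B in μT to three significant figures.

B ≈ 277 μT

Each long wire gives B = μ₀I/(2πd). Distances are d₁ = 0.0281 m and d₂ = 0.0458 m.
B₁ = 2.03×10⁻⁴ T, B₂ = 7.38×10⁻⁵ T.
Between antiparallel currents both contributions point the same way, so they add. B = B₁ + B₂ = 2.03×10⁻⁴ + 7.38×10⁻⁵ = 2.77×10⁻⁴ T.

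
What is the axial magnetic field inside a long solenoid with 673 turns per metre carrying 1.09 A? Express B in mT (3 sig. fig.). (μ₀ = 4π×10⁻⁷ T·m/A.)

B ≈ 0.922 mT

Inside a long solenoid, B = μ₀nI with n = 673 turns/m.
B = 4π×10⁻⁷ × 673 × 1.09 = 9.22×10⁻⁴ T.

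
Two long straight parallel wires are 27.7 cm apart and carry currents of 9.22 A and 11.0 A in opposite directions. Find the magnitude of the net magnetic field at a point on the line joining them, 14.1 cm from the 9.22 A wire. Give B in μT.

B ≈ 29.3 μT

Each long wire gives B = μ₀I/(2πd). Distances are d₁ = 0.141 m and d₂ = 0.136 m.
B₁ = 1.31×10⁻⁵ T, B₂ = 1.62×10⁻⁵ T.
Between antiparallel currents both contributions point the same way, so they add. B = B₁ + B₂ = 1.31×10⁻⁵ + 1.62×10⁻⁵ = 2.93×10⁻⁵ T.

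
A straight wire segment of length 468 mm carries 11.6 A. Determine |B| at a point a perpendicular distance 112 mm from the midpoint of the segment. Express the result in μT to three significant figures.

B ≈ 18.7 μT

For a finite straight segment, B = (μ₀I/4πd)(sinθ₁ + sinθ₂), where θ₁, θ₂ are the angles from the perpendicular to each end.
The perpendicular from the point meets the wire at its midpoint, so each end is L/2 = 0.234 m away along the wire.
sinθ₁ = 0.234/√(0.234²+0.112²) = 0.9020; sinθ₂ = 0.234/√(0.234²+0.112²) = 0.9020.
B = (4π×10⁻⁷ × 11.6) / (4π × 0.112) × (0.9020 + 0.9020) = 1.87×10⁻⁵ T.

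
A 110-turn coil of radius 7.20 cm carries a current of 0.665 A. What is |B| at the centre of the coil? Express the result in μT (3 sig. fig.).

B ≈ 638 μT

For an N-turn flat coil, B = Nμ₀I/(2R) with R = 0.072 m.
B = 110 × 5.80×10⁻⁶ T = 6.38×10⁻⁴ T.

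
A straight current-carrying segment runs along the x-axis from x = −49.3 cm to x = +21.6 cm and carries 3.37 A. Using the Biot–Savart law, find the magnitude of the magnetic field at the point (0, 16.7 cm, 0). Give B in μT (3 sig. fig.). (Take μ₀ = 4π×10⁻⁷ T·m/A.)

For a finite straight segment, B = (μ₀I/4πd)(sinθ₁ + sinθ₂), where θ₁, θ₂ are the angles from the perpendicular to each end.
The perpendicular distance is d = 0.167 m; the end-offsets along the wire are a = 0.493 m and b = 0.216 m.
sinθ₁ = 0.493/√(0.493²+0.167²) = 0.9471; sinθ₂ = 0.216/√(0.216²+0.167²) = 0.7911.
B = (4π×10⁻⁷ × 3.37) / (4π × 0.167) × (0.9471 + 0.7911) = 3.51×10⁻⁶ T.

B ≈ 3.51 μT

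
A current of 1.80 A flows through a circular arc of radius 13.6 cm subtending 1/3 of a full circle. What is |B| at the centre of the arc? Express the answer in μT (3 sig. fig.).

B ≈ 2.77 μT

The Biot–Savart field of a circular arc at its centre is B = μ₀Iφ/(4πR), with φ = 2.094 rad.
B = (4π×10⁻⁷ × 1.80 × 2.094) / (4π × 0.136) = 2.77×10⁻⁶ T.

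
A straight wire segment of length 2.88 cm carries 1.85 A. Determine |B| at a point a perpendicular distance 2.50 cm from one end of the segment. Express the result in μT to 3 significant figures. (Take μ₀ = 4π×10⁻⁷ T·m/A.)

B ≈ 5.59 μT

For a finite straight segment, B = (μ₀I/4πd)(sinθ₁ + sinθ₂), where θ₁, θ₂ are the angles from the perpendicular to each end.
The perpendicular foot is at one end, so the two end-offsets along the wire are 0 and L = 0.0288 m.
sinθ₁ = 0/√(0²+0.025²) = 0.0000; sinθ₂ = 0.0288/√(0.0288²+0.025²) = 0.7552.
B = (4π×10⁻⁷ × 1.85) / (4π × 0.025) × (0.0000 + 0.7552) = 5.59×10⁻⁶ T.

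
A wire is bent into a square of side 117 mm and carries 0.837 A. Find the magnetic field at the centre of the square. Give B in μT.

Each side is a finite straight segment at perpendicular distance d = a/(2 tan(π/4)) = 0.0585 m from the centre, with end-angles ±π/4.
One side contributes B₁ = (μ₀I/4πd)·2 sin(π/4) = 2.02×10⁻⁶ T.
All 4 sides add in the same direction: B = 4 × 2.02×10⁻⁶ = 8.09×10⁻⁶ T.

B ≈ 8.09 μT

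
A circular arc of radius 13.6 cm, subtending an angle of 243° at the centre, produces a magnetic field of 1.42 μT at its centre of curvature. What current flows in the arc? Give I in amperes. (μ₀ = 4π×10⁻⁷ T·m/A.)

For a circular arc, B = μ₀Iφ/(4πR) with φ in radians; here φ = 4.241 rad.
So I = 4πRB/(μ₀φ) = 4π × 0.136 × 1.42×10⁻⁶ / (4π×10⁻⁷ × 4.241) = 0.455 A.

I ≈ 0.455 A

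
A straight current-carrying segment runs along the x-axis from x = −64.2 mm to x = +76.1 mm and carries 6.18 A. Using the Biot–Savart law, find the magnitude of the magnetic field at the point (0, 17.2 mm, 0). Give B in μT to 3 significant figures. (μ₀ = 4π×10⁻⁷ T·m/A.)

B ≈ 69.8 μT

For a finite straight segment, B = (μ₀I/4πd)(sinθ₁ + sinθ₂), where θ₁, θ₂ are the angles from the perpendicular to each end.
The perpendicular distance is d = 0.0172 m; the end-offsets along the wire are a = 0.0642 m and b = 0.0761 m.
sinθ₁ = 0.0642/√(0.0642²+0.0172²) = 0.9659; sinθ₂ = 0.0761/√(0.0761²+0.0172²) = 0.9754.
B = (4π×10⁻⁷ × 6.18) / (4π × 0.0172) × (0.9659 + 0.9754) = 6.98×10⁻⁵ T.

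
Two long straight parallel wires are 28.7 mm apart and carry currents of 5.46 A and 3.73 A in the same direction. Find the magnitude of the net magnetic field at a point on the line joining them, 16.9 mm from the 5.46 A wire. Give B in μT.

B ≈ 1.40 μT

Each long wire gives B = μ₀I/(2πd). Distances are d₁ = 0.0169 m and d₂ = 0.0118 m.
B₁ = 6.46×10⁻⁵ T, B₂ = 6.32×10⁻⁵ T.
Between parallel currents the two contributions point in opposite directions, so they subtract. B = |B₁ − B₂| = |6.46×10⁻⁵ − 6.32×10⁻⁵| = 1.40×10⁻⁶ T.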